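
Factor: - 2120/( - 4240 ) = 2^( - 1 ) = 1/2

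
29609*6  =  177654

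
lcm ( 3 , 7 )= 21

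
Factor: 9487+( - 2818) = 3^3*13^1 * 19^1= 6669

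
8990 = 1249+7741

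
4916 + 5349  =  10265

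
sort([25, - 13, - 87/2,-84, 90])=[ - 84, -87/2, - 13,25,90 ]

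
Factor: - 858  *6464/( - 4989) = 2^7*11^1*13^1*101^1*1663^(-1) = 1848704/1663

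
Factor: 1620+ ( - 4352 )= - 2732 = - 2^2*683^1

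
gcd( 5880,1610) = 70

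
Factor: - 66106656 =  - 2^5 * 3^2 * 7^1 * 11^2*271^1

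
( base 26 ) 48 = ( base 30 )3M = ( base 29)3P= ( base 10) 112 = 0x70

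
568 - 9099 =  - 8531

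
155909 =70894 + 85015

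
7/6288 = 7/6288 = 0.00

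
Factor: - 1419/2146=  - 2^ (-1 )*3^1*11^1 * 29^( - 1 )*37^( - 1)*43^1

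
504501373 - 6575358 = 497926015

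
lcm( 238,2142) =2142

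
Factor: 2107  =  7^2*43^1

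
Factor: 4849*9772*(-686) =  - 32505717608  =  -2^3* 7^4*13^1 * 349^1*373^1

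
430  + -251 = 179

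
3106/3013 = 3106/3013= 1.03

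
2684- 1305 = 1379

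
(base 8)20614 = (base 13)3BA8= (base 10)8588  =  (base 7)34016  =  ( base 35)70D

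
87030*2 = 174060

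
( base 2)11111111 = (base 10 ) 255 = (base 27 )9c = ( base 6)1103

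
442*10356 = 4577352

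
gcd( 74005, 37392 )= 779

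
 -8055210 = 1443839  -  9499049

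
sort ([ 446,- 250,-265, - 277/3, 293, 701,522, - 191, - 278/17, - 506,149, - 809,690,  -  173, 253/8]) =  [ - 809,-506, - 265,  -  250, - 191, - 173, - 277/3, - 278/17, 253/8,149,293,446,522,690,701]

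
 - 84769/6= - 84769/6=- 14128.17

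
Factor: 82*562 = 46084 = 2^2*41^1*281^1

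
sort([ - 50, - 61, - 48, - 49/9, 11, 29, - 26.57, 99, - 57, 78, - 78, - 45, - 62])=[  -  78, - 62, - 61, - 57, -50, - 48,-45, - 26.57 ,-49/9, 11, 29,  78,  99 ]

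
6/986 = 3/493 = 0.01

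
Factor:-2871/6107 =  - 3^2*11^1 * 29^1 * 31^(  -  1)*197^(  -  1)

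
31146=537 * 58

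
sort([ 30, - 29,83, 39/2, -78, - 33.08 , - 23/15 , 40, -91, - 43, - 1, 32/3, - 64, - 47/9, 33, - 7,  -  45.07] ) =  [-91, - 78,-64, - 45.07,-43,  -  33.08, - 29 , - 7, - 47/9, - 23/15,  -  1,32/3, 39/2 , 30, 33,  40, 83 ]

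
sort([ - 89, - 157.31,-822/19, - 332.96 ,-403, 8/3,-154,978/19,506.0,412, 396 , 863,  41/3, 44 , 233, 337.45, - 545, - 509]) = [ - 545, - 509,- 403, - 332.96 , - 157.31, - 154, - 89, - 822/19, 8/3, 41/3,44, 978/19, 233, 337.45,396,412, 506.0,863]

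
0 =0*297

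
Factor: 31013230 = 2^1*5^1*733^1*4231^1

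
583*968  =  564344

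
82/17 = 4 + 14/17 = 4.82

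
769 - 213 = 556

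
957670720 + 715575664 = 1673246384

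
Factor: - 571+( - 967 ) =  - 1538 = - 2^1*769^1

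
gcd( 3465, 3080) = 385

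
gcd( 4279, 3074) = 1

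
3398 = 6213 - 2815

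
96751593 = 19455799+77295794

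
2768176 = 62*44648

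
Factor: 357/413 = 3^1 * 17^1*59^( - 1 ) = 51/59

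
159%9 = 6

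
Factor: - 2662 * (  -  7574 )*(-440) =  - 8871274720=- 2^5*5^1*7^1*11^4 * 541^1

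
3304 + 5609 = 8913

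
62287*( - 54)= -3363498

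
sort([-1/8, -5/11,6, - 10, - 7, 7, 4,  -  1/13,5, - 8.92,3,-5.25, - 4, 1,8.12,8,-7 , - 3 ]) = [ - 10, - 8.92,  -  7, - 7, - 5.25,-4, - 3 , - 5/11, - 1/8, - 1/13,1  ,  3,4,5, 6,7, 8,8.12 ] 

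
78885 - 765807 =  - 686922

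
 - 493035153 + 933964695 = 440929542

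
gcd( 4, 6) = 2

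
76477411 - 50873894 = 25603517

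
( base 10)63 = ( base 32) 1V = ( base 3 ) 2100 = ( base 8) 77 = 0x3f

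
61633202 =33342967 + 28290235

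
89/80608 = 89/80608 = 0.00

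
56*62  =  3472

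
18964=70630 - 51666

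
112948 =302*374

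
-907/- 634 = 1 + 273/634 = 1.43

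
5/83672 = 5/83672 = 0.00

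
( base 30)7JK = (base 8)15352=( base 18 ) 134e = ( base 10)6890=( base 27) 9c5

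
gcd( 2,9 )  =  1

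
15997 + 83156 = 99153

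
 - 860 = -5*172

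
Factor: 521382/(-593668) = - 2^(-1) * 3^1*113^1*193^( - 1) = - 339/386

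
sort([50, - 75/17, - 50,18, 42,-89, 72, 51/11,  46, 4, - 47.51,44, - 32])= [  -  89, - 50,  -  47.51, - 32, - 75/17,  4,51/11, 18,  42, 44 , 46,50,72 ] 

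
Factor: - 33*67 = - 2211  =  - 3^1*11^1*67^1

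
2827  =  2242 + 585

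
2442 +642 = 3084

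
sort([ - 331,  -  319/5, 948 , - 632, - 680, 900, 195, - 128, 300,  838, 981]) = [ - 680, - 632,- 331, - 128 , - 319/5, 195, 300, 838, 900, 948, 981 ] 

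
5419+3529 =8948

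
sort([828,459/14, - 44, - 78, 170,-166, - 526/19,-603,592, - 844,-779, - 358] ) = [-844,-779, -603, - 358, - 166,-78, - 44,-526/19,  459/14, 170  ,  592,  828]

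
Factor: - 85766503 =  - 2411^1*35573^1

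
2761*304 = 839344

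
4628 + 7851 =12479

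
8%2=0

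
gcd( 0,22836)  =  22836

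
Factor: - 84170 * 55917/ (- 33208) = 2353266945/16604 = 2^( - 2 ) * 3^3*5^1*7^( - 1 ) * 19^2 * 109^1*443^1*593^( -1)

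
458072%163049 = 131974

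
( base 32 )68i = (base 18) 11ea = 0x1912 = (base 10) 6418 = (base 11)4905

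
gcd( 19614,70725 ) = 3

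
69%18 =15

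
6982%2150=532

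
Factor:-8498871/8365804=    - 2^( - 2)*3^3*19^1*29^( - 1)*41^( - 1 )*1759^( - 1)*16567^1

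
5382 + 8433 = 13815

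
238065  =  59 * 4035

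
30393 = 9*3377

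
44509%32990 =11519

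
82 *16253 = 1332746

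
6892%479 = 186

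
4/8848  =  1/2212  =  0.00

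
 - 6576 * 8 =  - 52608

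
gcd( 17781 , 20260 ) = 1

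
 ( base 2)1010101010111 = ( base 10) 5463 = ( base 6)41143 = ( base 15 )1943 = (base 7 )21633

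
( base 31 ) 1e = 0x2d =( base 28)1h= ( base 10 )45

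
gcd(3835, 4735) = 5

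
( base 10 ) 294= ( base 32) 96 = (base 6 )1210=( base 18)g6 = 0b100100110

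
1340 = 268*5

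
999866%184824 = 75746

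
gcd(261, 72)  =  9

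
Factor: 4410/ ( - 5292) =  - 5/6= -  2^( - 1)*3^(  -  1)*5^1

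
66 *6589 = 434874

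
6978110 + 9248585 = 16226695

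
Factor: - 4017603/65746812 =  - 2^( - 2) * 421^1*569^(- 1)*3181^1*9629^(  -  1 ) = - 1339201/21915604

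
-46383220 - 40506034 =  -  86889254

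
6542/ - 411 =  - 16 + 34/411 = -  15.92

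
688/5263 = 688/5263 =0.13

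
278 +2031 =2309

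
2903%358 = 39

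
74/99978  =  37/49989  =  0.00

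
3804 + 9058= 12862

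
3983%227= 124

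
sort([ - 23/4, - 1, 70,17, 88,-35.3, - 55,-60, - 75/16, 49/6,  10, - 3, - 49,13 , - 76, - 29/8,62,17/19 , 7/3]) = [  -  76,-60, - 55, - 49 , - 35.3,-23/4,-75/16, - 29/8,-3,-1,17/19,7/3,49/6, 10, 13,17, 62,  70,88 ] 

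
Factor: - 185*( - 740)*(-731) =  - 100073900  =  -2^2 * 5^2*17^1*37^2  *  43^1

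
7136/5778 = 1  +  679/2889 = 1.24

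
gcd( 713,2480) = 31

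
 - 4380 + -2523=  - 6903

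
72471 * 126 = 9131346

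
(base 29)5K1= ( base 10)4786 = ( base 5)123121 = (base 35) 3VQ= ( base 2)1001010110010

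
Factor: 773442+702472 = 1475914 = 2^1*11^1*73^1*919^1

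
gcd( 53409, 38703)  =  57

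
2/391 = 2/391 = 0.01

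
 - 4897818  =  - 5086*963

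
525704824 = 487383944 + 38320880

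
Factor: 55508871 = 3^1*11^2*29^1*5273^1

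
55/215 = 11/43 = 0.26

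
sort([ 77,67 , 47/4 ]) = [ 47/4,67,  77] 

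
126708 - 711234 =-584526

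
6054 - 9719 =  - 3665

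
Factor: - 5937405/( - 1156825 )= 1187481/231365 = 3^1*5^(-1)*19^1*83^1*251^1 * 46273^( - 1)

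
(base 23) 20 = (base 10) 46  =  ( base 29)1H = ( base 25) 1l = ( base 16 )2E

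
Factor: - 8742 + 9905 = 1163^1= 1163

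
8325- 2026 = 6299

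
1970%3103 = 1970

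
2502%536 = 358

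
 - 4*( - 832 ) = 3328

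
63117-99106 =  - 35989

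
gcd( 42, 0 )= 42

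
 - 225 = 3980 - 4205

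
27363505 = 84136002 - 56772497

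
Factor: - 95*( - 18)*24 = 2^4 * 3^3*5^1*19^1 = 41040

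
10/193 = 10/193 = 0.05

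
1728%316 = 148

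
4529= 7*647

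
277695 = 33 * 8415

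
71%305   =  71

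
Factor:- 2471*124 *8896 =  -2725769984 = - 2^8*7^1*31^1*139^1*353^1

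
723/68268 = 241/22756 = 0.01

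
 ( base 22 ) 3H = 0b1010011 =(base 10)83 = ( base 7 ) 146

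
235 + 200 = 435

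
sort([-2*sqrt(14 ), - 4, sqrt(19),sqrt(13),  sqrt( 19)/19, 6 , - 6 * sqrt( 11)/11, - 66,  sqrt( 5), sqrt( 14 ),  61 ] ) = [ - 66, - 2*sqrt( 14), - 4,- 6*sqrt( 11)/11, sqrt( 19) /19, sqrt ( 5),sqrt( 13), sqrt( 14),sqrt(19), 6,  61 ]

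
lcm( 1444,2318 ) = 88084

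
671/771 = 671/771 =0.87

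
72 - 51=21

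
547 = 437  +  110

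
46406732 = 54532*851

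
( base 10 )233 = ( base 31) 7g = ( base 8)351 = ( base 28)89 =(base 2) 11101001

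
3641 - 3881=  - 240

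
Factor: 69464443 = 83^1*836921^1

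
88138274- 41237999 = 46900275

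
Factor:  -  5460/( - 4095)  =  4/3 = 2^2*3^( - 1)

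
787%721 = 66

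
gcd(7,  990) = 1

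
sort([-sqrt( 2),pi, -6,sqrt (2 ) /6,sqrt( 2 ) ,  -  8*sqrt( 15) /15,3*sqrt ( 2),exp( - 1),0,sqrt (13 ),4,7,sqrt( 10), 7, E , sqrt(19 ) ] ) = [ - 6,  -  8*sqrt( 15)/15, - sqrt( 2 ),0, sqrt (2 ) /6,  exp( - 1 ),sqrt (2 ),E,pi,sqrt( 10 ),sqrt( 13),4, 3 *sqrt(2), sqrt (19), 7 , 7 ]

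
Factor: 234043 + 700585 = 934628 = 2^2*23^1*10159^1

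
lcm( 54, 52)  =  1404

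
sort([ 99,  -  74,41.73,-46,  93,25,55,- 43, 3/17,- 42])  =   [ - 74,  -  46,  -  43, - 42,3/17, 25, 41.73 , 55, 93, 99]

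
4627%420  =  7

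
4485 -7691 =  - 3206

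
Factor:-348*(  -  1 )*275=95700 = 2^2 *3^1*5^2*11^1*29^1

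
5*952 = 4760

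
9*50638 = 455742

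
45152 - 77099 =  - 31947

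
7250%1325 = 625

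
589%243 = 103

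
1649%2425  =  1649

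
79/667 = 79/667 = 0.12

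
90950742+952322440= 1043273182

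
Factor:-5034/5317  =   - 2^1 * 3^1*13^( - 1 )*409^(-1)*839^1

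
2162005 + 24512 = 2186517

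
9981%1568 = 573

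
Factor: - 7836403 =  - 139^1*56377^1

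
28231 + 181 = 28412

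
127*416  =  52832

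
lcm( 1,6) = 6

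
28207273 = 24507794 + 3699479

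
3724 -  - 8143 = 11867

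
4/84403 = 4/84403 = 0.00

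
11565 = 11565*1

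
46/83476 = 23/41738 = 0.00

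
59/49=59/49 =1.20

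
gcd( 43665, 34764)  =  3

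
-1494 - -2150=656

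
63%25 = 13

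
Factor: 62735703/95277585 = 20911901/31759195 = 5^( - 1) * 13^( - 1)  *59^1*354439^1*488603^( - 1 ) 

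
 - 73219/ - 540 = 73219/540=135.59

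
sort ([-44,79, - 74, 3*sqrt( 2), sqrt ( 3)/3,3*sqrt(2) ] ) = [ - 74, - 44,sqrt(3 ) /3,3 * sqrt( 2),3*sqrt( 2 ), 79]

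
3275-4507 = -1232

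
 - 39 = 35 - 74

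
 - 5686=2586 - 8272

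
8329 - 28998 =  - 20669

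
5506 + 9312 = 14818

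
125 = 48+77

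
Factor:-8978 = - 2^1*67^2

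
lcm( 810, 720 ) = 6480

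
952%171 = 97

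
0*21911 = 0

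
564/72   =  7+5/6 = 7.83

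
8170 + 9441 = 17611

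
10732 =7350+3382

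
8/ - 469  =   - 1 + 461/469 = -0.02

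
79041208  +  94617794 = 173659002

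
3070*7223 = 22174610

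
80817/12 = 6734  +  3/4 = 6734.75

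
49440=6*8240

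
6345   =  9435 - 3090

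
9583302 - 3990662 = 5592640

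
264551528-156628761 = 107922767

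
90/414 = 5/23 =0.22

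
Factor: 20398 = 2^1*7^1*31^1 * 47^1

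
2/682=1/341 = 0.00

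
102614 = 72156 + 30458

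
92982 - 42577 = 50405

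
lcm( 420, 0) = 0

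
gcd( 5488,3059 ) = 7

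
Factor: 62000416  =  2^5 * 1937513^1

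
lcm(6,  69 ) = 138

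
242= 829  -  587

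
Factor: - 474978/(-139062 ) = 7^( - 1)*11^ ( - 1) *263^1=263/77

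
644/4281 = 644/4281 = 0.15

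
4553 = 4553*1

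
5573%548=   93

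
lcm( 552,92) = 552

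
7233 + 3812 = 11045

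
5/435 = 1/87= 0.01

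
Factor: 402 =2^1*3^1 * 67^1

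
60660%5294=2426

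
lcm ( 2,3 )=6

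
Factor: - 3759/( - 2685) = 5^ (  -  1 )*  7^1  =  7/5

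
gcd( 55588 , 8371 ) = 1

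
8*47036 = 376288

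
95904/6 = 15984 = 15984.00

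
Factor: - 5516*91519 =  - 2^2*7^1 *71^1*197^1*1289^1 = - 504818804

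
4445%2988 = 1457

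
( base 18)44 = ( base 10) 76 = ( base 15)51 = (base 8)114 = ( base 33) 2a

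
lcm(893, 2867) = 54473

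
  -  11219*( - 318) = 3567642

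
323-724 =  - 401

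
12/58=6/29 = 0.21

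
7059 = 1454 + 5605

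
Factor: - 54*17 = -2^1*3^3*17^1=- 918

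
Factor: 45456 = 2^4*3^1*947^1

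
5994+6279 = 12273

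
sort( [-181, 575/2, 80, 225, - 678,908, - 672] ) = [ - 678,-672, - 181,  80, 225, 575/2,908]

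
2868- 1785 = 1083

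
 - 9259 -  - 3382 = -5877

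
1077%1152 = 1077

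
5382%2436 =510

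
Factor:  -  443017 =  - 443017^1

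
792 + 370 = 1162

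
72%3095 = 72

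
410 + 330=740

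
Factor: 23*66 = 2^1*3^1 * 11^1*23^1 = 1518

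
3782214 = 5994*631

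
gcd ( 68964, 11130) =42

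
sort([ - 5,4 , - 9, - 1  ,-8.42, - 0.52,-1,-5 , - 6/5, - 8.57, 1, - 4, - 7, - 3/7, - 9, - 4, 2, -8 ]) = [ - 9 ,- 9, - 8.57, - 8.42,-8, - 7, - 5, - 5, - 4, - 4, - 6/5, - 1, - 1, - 0.52, - 3/7,1, 2,  4 ]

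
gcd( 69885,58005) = 45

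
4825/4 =1206 + 1/4 =1206.25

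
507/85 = 507/85 = 5.96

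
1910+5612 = 7522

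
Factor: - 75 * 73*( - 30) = 2^1 *3^2*5^3* 73^1 = 164250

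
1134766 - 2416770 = -1282004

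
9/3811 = 9/3811 = 0.00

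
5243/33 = 5243/33 = 158.88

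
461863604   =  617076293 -155212689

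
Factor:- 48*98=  - 4704 = -  2^5*3^1*7^2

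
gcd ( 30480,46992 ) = 48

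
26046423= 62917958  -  36871535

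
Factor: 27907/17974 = 2^( - 1)*19^(- 1 )*59^1 = 59/38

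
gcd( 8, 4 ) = 4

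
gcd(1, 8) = 1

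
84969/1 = 84969 = 84969.00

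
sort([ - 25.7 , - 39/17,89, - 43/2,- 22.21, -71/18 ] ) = [-25.7, - 22.21, - 43/2, - 71/18, - 39/17,89 ]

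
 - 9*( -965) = 8685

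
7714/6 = 1285+2/3=   1285.67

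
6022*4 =24088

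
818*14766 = 12078588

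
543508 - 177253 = 366255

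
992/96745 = 992/96745 = 0.01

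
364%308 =56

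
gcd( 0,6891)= 6891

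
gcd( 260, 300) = 20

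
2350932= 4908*479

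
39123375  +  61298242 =100421617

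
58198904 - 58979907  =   - 781003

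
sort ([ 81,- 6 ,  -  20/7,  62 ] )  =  [-6 ,-20/7,62,81]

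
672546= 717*938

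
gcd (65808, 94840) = 8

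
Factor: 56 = 2^3*7^1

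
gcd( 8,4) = 4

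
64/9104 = 4/569 = 0.01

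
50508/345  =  146 + 2/5 = 146.40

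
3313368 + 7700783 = 11014151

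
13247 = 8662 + 4585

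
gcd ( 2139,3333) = 3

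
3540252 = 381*9292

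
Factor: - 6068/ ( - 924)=3^( - 1) *7^( -1)*11^(-1 )*37^1*41^1  =  1517/231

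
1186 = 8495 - 7309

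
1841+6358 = 8199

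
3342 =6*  557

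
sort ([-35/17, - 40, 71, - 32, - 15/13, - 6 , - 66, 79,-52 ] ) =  [-66, - 52, - 40, - 32,-6, - 35/17, - 15/13,71, 79 ]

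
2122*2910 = 6175020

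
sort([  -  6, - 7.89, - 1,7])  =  [ - 7.89, - 6 , -1, 7]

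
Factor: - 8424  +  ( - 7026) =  - 2^1*3^1*5^2*103^1=-15450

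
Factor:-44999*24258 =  - 2^1*3^1*13^1*17^1*311^1 * 2647^1 = - 1091585742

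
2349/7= 2349/7 = 335.57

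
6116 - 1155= 4961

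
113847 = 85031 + 28816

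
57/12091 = 57/12091 = 0.00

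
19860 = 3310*6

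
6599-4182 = 2417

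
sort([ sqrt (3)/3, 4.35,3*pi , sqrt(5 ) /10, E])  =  [ sqrt(5)/10, sqrt( 3)/3,  E,4.35,  3* pi ]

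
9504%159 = 123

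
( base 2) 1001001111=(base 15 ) 296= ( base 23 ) 12g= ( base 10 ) 591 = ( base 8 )1117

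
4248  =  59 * 72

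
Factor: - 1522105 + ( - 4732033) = - 2^1*11^1*271^1*1049^1 =- 6254138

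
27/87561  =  1/3243 = 0.00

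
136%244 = 136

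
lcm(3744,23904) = 310752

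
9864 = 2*4932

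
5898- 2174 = 3724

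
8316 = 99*84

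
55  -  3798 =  -3743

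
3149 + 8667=11816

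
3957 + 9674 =13631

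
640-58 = 582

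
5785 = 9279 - 3494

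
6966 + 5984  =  12950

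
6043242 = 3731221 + 2312021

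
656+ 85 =741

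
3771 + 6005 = 9776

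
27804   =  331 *84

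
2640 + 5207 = 7847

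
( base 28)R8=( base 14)3c8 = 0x2fc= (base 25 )15e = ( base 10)764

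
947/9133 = 947/9133= 0.10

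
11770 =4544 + 7226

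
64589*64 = 4133696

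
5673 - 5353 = 320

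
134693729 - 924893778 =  - 790200049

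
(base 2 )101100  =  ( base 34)1A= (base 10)44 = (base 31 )1d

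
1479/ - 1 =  - 1479/1 = -  1479.00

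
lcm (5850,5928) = 444600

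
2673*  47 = 125631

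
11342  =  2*5671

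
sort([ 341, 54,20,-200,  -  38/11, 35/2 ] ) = [-200, -38/11, 35/2,20 , 54,341 ] 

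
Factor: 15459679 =15459679^1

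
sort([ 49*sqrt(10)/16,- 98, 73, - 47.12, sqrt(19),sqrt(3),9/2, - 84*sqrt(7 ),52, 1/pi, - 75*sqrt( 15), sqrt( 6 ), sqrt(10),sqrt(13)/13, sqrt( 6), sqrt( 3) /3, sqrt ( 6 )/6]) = [ - 75 *sqrt( 15), - 84*sqrt( 7), - 98, - 47.12, sqrt (13)/13,1/pi, sqrt( 6 ) /6, sqrt(3)/3,  sqrt (3), sqrt( 6), sqrt( 6 ),  sqrt( 10) , sqrt(19 ), 9/2, 49*sqrt( 10 )/16, 52, 73]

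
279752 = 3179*88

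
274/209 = 274/209 = 1.31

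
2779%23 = 19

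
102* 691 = 70482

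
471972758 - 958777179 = -486804421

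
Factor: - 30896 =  - 2^4*1931^1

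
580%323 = 257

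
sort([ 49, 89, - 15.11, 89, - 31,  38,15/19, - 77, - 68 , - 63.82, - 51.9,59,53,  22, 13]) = [ -77 , - 68, - 63.82,- 51.9, - 31, - 15.11,15/19, 13, 22, 38,49, 53,59,89,89] 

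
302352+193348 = 495700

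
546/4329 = 14/111 = 0.13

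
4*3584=14336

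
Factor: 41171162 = 2^1*31^3*691^1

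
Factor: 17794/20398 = 41/47 = 41^1*47^(-1)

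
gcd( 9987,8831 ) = 1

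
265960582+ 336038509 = 601999091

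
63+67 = 130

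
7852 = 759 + 7093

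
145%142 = 3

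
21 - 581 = - 560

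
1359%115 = 94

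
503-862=-359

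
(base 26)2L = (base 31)2B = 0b1001001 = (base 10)73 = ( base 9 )81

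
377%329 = 48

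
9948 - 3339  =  6609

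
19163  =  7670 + 11493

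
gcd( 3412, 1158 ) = 2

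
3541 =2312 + 1229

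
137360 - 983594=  -846234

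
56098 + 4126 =60224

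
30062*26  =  781612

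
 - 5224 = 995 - 6219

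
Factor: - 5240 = -2^3*5^1*131^1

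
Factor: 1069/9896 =2^( - 3 )*1069^1*1237^( - 1)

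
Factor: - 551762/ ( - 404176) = 275881/202088 = 2^( - 3 )*25261^( - 1 )*275881^1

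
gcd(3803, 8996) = 1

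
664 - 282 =382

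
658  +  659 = 1317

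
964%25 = 14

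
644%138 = 92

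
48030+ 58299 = 106329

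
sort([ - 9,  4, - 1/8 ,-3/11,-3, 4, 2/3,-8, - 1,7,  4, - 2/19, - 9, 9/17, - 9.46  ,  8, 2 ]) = [-9.46, - 9,-9,  -  8,-3,-1, - 3/11, - 1/8, -2/19,9/17, 2/3, 2,4,4, 4,7, 8]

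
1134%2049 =1134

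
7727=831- - 6896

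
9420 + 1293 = 10713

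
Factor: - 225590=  - 2^1  *  5^1*17^1*1327^1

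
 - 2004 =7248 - 9252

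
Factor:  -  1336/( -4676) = 2/7 = 2^1*7^ (-1 ) 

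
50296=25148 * 2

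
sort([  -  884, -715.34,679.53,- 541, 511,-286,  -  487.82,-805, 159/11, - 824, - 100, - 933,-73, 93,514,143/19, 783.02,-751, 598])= [ - 933,-884,-824,-805 ,-751 , - 715.34,-541,-487.82, - 286 , -100 ,-73, 143/19, 159/11, 93, 511,514, 598, 679.53, 783.02]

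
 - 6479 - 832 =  - 7311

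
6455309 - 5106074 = 1349235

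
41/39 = 41/39  =  1.05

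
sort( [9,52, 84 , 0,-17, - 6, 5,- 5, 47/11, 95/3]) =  [ - 17,-6, - 5,0, 47/11,  5,  9, 95/3, 52, 84 ]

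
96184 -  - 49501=145685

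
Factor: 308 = 2^2*7^1 * 11^1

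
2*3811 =7622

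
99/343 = 99/343 = 0.29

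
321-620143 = -619822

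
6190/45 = 137 +5/9=137.56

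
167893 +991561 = 1159454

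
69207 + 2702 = 71909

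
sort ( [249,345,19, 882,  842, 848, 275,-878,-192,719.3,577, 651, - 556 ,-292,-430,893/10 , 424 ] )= [ - 878,-556, -430, - 292, - 192,19, 893/10, 249,275,345,424,577, 651, 719.3,842,848,882] 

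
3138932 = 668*4699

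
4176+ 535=4711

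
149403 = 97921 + 51482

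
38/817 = 2/43 = 0.05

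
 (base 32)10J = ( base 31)12K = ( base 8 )2023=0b10000010011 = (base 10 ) 1043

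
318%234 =84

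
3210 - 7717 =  - 4507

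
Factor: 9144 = 2^3 * 3^2*127^1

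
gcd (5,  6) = 1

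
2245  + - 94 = 2151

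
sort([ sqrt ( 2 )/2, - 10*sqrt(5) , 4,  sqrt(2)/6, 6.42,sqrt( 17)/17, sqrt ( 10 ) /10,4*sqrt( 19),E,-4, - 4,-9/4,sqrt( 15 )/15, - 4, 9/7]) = [ - 10*sqrt( 5 ), - 4,  -  4, - 4, - 9/4,sqrt(2)/6,sqrt(17 )/17, sqrt( 15 )/15,sqrt( 10)/10,sqrt(2)/2,9/7,E,4 , 6.42 , 4*sqrt(19 ) ]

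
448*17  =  7616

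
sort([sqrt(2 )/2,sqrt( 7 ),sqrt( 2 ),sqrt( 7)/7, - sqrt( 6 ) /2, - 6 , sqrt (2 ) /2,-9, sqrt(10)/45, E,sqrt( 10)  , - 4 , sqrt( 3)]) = [ - 9, - 6, - 4 , - sqrt( 6 ) /2,sqrt( 10 ) /45,sqrt( 7 )/7, sqrt(2 )/2,sqrt ( 2) /2,sqrt( 2 ),sqrt (3),  sqrt( 7),E,  sqrt( 10)]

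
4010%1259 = 233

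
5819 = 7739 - 1920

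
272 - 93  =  179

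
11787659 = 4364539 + 7423120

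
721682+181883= 903565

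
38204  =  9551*4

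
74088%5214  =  1092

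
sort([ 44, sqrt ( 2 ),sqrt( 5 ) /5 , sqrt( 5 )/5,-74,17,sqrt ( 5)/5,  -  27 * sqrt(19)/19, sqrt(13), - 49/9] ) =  [ - 74, - 27*sqrt ( 19)/19, - 49/9,sqrt (5 ) /5,sqrt ( 5)/5, sqrt ( 5)/5, sqrt (2), sqrt( 13) , 17, 44 ]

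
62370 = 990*63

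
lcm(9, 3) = 9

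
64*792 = 50688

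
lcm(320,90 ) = 2880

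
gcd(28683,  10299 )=3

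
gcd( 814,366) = 2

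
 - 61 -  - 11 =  - 50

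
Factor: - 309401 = - 29^1 * 47^1*227^1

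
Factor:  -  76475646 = -2^1*3^2*13^1*19^1  *  103^1*167^1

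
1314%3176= 1314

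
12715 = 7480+5235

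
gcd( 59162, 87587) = 1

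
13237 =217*61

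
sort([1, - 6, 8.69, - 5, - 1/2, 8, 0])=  [-6,-5,  -  1/2, 0,1, 8,  8.69 ] 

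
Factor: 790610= 2^1*5^1*173^1*457^1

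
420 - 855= -435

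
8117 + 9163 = 17280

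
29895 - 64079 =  - 34184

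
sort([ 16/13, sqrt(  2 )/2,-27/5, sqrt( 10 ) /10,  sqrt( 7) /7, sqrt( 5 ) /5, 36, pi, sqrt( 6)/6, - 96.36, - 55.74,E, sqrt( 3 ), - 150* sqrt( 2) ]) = [ - 150 * sqrt( 2), - 96.36, - 55.74, - 27/5, sqrt( 10) /10,sqrt(7 )/7,sqrt( 6)/6, sqrt( 5)/5, sqrt( 2)/2,16/13, sqrt(3),E, pi, 36 ]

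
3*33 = 99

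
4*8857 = 35428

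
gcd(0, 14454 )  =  14454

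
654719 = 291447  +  363272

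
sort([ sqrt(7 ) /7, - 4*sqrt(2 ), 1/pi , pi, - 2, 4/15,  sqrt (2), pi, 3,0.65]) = [ - 4*sqrt(2 ), - 2, 4/15, 1/pi, sqrt( 7 )/7,0.65, sqrt (2 ), 3 , pi,pi]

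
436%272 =164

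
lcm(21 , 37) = 777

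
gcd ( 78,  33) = 3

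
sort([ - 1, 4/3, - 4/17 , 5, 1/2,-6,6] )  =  [ - 6,-1, - 4/17,  1/2, 4/3, 5,6] 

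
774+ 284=1058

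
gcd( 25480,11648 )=728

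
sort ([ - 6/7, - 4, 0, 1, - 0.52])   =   [ - 4, - 6/7, - 0.52, 0,1]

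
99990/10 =9999 = 9999.00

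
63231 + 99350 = 162581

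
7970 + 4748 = 12718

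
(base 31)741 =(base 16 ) 1ac4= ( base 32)6M4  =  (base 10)6852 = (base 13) 3171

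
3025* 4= 12100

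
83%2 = 1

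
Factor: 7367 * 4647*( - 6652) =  - 2^2*3^1*53^1*139^1 * 1549^1*1663^1 = - 227727554748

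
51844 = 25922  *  2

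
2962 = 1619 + 1343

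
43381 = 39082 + 4299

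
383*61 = 23363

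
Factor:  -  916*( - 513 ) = 2^2*3^3*  19^1*229^1 = 469908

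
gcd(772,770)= 2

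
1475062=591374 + 883688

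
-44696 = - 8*5587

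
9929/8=9929/8 = 1241.12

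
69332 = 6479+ 62853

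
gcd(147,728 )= 7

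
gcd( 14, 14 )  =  14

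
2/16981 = 2/16981 = 0.00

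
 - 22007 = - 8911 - 13096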